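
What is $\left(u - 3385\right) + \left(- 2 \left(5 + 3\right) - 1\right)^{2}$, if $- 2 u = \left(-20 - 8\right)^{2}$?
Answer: $-3488$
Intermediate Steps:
$u = -392$ ($u = - \frac{\left(-20 - 8\right)^{2}}{2} = - \frac{\left(-28\right)^{2}}{2} = \left(- \frac{1}{2}\right) 784 = -392$)
$\left(u - 3385\right) + \left(- 2 \left(5 + 3\right) - 1\right)^{2} = \left(-392 - 3385\right) + \left(- 2 \left(5 + 3\right) - 1\right)^{2} = -3777 + \left(\left(-2\right) 8 - 1\right)^{2} = -3777 + \left(-16 - 1\right)^{2} = -3777 + \left(-17\right)^{2} = -3777 + 289 = -3488$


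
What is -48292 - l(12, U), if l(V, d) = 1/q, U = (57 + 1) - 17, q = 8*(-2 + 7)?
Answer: -1931681/40 ≈ -48292.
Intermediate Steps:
q = 40 (q = 8*5 = 40)
U = 41 (U = 58 - 17 = 41)
l(V, d) = 1/40
-48292 - l(12, U) = -48292 - 1*1/40 = -48292 - 1/40 = -1931681/40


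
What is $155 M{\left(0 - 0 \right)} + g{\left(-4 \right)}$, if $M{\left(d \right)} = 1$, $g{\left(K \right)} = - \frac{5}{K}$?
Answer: $\frac{625}{4} \approx 156.25$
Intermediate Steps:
$155 M{\left(0 - 0 \right)} + g{\left(-4 \right)} = 155 \cdot 1 - \frac{5}{-4} = 155 - - \frac{5}{4} = 155 + \frac{5}{4} = \frac{625}{4}$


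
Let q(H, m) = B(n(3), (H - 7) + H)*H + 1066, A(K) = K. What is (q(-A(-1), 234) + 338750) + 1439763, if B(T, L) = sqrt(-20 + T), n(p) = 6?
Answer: 1779579 + I*sqrt(14) ≈ 1.7796e+6 + 3.7417*I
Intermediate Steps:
q(H, m) = 1066 + I*H*sqrt(14) (q(H, m) = sqrt(-20 + 6)*H + 1066 = sqrt(-14)*H + 1066 = (I*sqrt(14))*H + 1066 = I*H*sqrt(14) + 1066 = 1066 + I*H*sqrt(14))
(q(-A(-1), 234) + 338750) + 1439763 = ((1066 + I*(-1*(-1))*sqrt(14)) + 338750) + 1439763 = ((1066 + I*1*sqrt(14)) + 338750) + 1439763 = ((1066 + I*sqrt(14)) + 338750) + 1439763 = (339816 + I*sqrt(14)) + 1439763 = 1779579 + I*sqrt(14)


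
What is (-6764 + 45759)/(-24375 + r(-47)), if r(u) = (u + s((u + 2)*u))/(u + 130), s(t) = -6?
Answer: -3236585/2023178 ≈ -1.5998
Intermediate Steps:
r(u) = (-6 + u)/(130 + u) (r(u) = (u - 6)/(u + 130) = (-6 + u)/(130 + u))
(-6764 + 45759)/(-24375 + r(-47)) = (-6764 + 45759)/(-24375 + (-6 - 47)/(130 - 47)) = 38995/(-24375 - 53/83) = 38995/(-2023178/83) = 38995*(-83/2023178) = -3236585/2023178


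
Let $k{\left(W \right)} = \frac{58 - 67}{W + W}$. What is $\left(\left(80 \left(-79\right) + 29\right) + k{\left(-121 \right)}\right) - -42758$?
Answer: $\frac{8825023}{242} \approx 36467.0$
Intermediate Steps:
$k{\left(W \right)} = - \frac{9}{2 W}$
$\left(\left(80 \left(-79\right) + 29\right) + k{\left(-121 \right)}\right) - -42758 = \left(\left(80 \left(-79\right) + 29\right) - \frac{9}{2 \left(-121\right)}\right) - -42758 = \left(\left(-6320 + 29\right) - - \frac{9}{242}\right) + 42758 = \left(-6291 + \frac{9}{242}\right) + 42758 = - \frac{1522413}{242} + 42758 = \frac{8825023}{242}$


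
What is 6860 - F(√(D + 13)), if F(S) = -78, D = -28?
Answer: 6938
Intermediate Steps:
6860 - F(√(D + 13)) = 6860 - 1*(-78) = 6860 + 78 = 6938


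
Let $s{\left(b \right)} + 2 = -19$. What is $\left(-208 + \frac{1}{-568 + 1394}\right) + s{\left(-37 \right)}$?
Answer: $- \frac{189153}{826} \approx -229.0$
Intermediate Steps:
$s{\left(b \right)} = -21$ ($s{\left(b \right)} = -2 - 19 = -21$)
$\left(-208 + \frac{1}{-568 + 1394}\right) + s{\left(-37 \right)} = \left(-208 + \frac{1}{-568 + 1394}\right) - 21 = \left(-208 + \frac{1}{826}\right) - 21 = - \frac{171807}{826} - 21 = - \frac{189153}{826}$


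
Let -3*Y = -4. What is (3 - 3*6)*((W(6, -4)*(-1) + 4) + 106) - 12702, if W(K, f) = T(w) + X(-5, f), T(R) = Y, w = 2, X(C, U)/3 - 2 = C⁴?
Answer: 13883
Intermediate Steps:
X(C, U) = 6 + 3*C⁴
Y = 4/3 (Y = -⅓*(-4) = 4/3 ≈ 1.3333)
T(R) = 4/3
W(K, f) = 5647/3 (W(K, f) = 4/3 + (6 + 3*(-5)⁴) = 4/3 + (6 + 3*625) = 4/3 + (6 + 1875) = 4/3 + 1881 = 5647/3)
(3 - 3*6)*((W(6, -4)*(-1) + 4) + 106) - 12702 = (3 - 3*6)*(((5647/3)*(-1) + 4) + 106) - 12702 = (3 - 18)*((-5647/3 + 4) + 106) - 12702 = -15*(-5635/3 + 106) - 12702 = -15*(-5317/3) - 12702 = 26585 - 12702 = 13883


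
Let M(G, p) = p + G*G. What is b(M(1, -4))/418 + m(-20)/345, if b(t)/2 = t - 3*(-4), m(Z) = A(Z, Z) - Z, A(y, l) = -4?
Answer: 6449/72105 ≈ 0.089439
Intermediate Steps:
M(G, p) = p + G²
m(Z) = -4 - Z
b(t) = 24 + 2*t (b(t) = 2*(t - 3*(-4)) = 2*(t + 12) = 2*(12 + t) = 24 + 2*t)
b(M(1, -4))/418 + m(-20)/345 = (24 + 2*(-4 + 1²))/418 + (-4 - 1*(-20))/345 = (24 + 2*(-4 + 1))*(1/418) + (-4 + 20)*(1/345) = (24 + 2*(-3))*(1/418) + 16*(1/345) = (24 - 6)*(1/418) + 16/345 = 18*(1/418) + 16/345 = 9/209 + 16/345 = 6449/72105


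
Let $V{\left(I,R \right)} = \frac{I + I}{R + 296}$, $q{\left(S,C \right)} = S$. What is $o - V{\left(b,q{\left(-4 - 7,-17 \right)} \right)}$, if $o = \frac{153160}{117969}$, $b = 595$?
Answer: $- \frac{6448834}{2241411} \approx -2.8771$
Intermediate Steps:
$V{\left(I,R \right)} = \frac{2 I}{296 + R}$
$o = \frac{153160}{117969}$ ($o = 153160 \cdot \frac{1}{117969} = \frac{153160}{117969} \approx 1.2983$)
$o - V{\left(b,q{\left(-4 - 7,-17 \right)} \right)} = \frac{153160}{117969} - 2 \cdot 595 \frac{1}{296 - 11} = \frac{153160}{117969} - 2 \cdot 595 \cdot \frac{1}{285} = \frac{153160}{117969} - \frac{238}{57} = - \frac{6448834}{2241411}$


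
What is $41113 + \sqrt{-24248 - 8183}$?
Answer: $41113 + i \sqrt{32431} \approx 41113.0 + 180.09 i$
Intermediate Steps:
$41113 + \sqrt{-24248 - 8183} = 41113 + \sqrt{-32431} = 41113 + i \sqrt{32431}$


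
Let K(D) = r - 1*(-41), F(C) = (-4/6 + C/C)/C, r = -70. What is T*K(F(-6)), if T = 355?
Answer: -10295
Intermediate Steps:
F(C) = 1/(3*C) (F(C) = (-4*⅙ + 1)/C = (-⅔ + 1)/C = 1/(3*C))
K(D) = -29 (K(D) = -70 - 1*(-41) = -70 + 41 = -29)
T*K(F(-6)) = 355*(-29) = -10295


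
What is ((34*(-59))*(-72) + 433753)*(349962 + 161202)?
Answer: 295547357340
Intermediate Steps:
((34*(-59))*(-72) + 433753)*(349962 + 161202) = (-2006*(-72) + 433753)*511164 = (144432 + 433753)*511164 = 578185*511164 = 295547357340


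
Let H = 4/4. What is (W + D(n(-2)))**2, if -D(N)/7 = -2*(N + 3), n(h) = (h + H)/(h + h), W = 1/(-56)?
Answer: 6487209/3136 ≈ 2068.6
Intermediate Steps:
H = 1 (H = 4*(1/4) = 1)
W = -1/56 ≈ -0.017857
n(h) = (1 + h)/(2*h) (n(h) = (h + 1)/(h + h) = (1 + h)/((2*h)) = (1 + h)*(1/(2*h)) = (1 + h)/(2*h))
D(N) = 42 + 14*N (D(N) = -(-14)*(N + 3) = -(-14)*(3 + N) = -7*(-6 - 2*N) = 42 + 14*N)
(W + D(n(-2)))**2 = (-1/56 + (42 + 14*((1/2)*(1 - 2)/(-2))))**2 = (-1/56 + (42 + 14*((1/2)*(-1/2)*(-1))))**2 = (-1/56 + (42 + 14*(1/4)))**2 = (-1/56 + (42 + 7/2))**2 = (-1/56 + 91/2)**2 = (2547/56)**2 = 6487209/3136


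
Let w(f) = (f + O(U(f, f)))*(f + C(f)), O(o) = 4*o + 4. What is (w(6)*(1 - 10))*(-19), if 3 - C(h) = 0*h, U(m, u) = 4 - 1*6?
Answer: 3078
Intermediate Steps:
U(m, u) = -2 (U(m, u) = 4 - 6 = -2)
C(h) = 3 (C(h) = 3 - 0*h = 3 - 1*0 = 3 + 0 = 3)
O(o) = 4 + 4*o
w(f) = (-4 + f)*(3 + f) (w(f) = (f + (4 + 4*(-2)))*(f + 3) = (f + (4 - 8))*(3 + f) = (f - 4)*(3 + f) = (-4 + f)*(3 + f))
(w(6)*(1 - 10))*(-19) = ((-12 + 6² - 1*6)*(1 - 10))*(-19) = ((-12 + 36 - 6)*(-9))*(-19) = (18*(-9))*(-19) = -162*(-19) = 3078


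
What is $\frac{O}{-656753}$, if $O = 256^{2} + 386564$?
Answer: $- \frac{452100}{656753} \approx -0.68839$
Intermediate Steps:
$O = 452100$ ($O = 65536 + 386564 = 452100$)
$\frac{O}{-656753} = \frac{452100}{-656753} = 452100 \left(- \frac{1}{656753}\right) = - \frac{452100}{656753}$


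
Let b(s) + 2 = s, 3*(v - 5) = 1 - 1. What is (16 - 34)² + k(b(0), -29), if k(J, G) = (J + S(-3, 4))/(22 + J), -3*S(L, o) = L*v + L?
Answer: 1621/5 ≈ 324.20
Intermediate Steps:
v = 5 (v = 5 + (1 - 1)/3 = 5 + (⅓)*0 = 5 + 0 = 5)
S(L, o) = -2*L (S(L, o) = -(L*5 + L)/3 = -(5*L + L)/3 = -2*L)
b(s) = -2 + s
k(J, G) = (6 + J)/(22 + J) (k(J, G) = (J - 2*(-3))/(22 + J) = (J + 6)/(22 + J) = (6 + J)/(22 + J))
(16 - 34)² + k(b(0), -29) = (16 - 34)² + (6 + (-2 + 0))/(22 + (-2 + 0)) = (-18)² + (6 - 2)/(22 - 2) = 324 + 4/20 = 324 + (1/20)*4 = 324 + ⅕ = 1621/5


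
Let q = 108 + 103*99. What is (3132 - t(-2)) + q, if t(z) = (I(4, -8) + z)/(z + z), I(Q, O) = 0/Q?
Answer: 26873/2 ≈ 13437.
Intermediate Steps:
I(Q, O) = 0
q = 10305 (q = 108 + 10197 = 10305)
t(z) = 1/2 (t(z) = (0 + z)/(z + z) = z/((2*z)) = z*(1/(2*z)) = 1/2)
(3132 - t(-2)) + q = (3132 - 1*1/2) + 10305 = (3132 - 1/2) + 10305 = 6263/2 + 10305 = 26873/2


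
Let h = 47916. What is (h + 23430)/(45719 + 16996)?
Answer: 23782/20905 ≈ 1.1376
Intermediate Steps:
(h + 23430)/(45719 + 16996) = (47916 + 23430)/(45719 + 16996) = 71346/62715 = 71346*(1/62715) = 23782/20905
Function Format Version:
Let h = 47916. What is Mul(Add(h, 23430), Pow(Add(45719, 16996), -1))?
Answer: Rational(23782, 20905) ≈ 1.1376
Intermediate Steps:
Mul(Add(h, 23430), Pow(Add(45719, 16996), -1)) = Mul(Add(47916, 23430), Pow(Add(45719, 16996), -1)) = Mul(71346, Pow(62715, -1)) = Mul(71346, Rational(1, 62715)) = Rational(23782, 20905)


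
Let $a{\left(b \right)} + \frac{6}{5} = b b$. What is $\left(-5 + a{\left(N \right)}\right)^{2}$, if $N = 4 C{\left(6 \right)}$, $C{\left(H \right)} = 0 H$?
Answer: $\frac{961}{25} \approx 38.44$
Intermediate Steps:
$C{\left(H \right)} = 0$
$N = 0$ ($N = 4 \cdot 0 = 0$)
$a{\left(b \right)} = - \frac{6}{5} + b^{2}$ ($a{\left(b \right)} = - \frac{6}{5} + b b = - \frac{6}{5} + b^{2}$)
$\left(-5 + a{\left(N \right)}\right)^{2} = \left(-5 - \left(\frac{6}{5} - 0^{2}\right)\right)^{2} = \left(-5 + \left(- \frac{6}{5} + 0\right)\right)^{2} = \left(-5 - \frac{6}{5}\right)^{2} = \left(- \frac{31}{5}\right)^{2} = \frac{961}{25}$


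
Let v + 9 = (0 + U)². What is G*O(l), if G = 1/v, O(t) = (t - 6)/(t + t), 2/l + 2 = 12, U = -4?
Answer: -29/14 ≈ -2.0714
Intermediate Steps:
v = 7 (v = -9 + (0 - 4)² = -9 + (-4)² = -9 + 16 = 7)
l = ⅕ (l = 2/(-2 + 12) = 2/10 = 2*(⅒) = ⅕ ≈ 0.20000)
O(t) = (-6 + t)/(2*t) (O(t) = (-6 + t)/((2*t)) = (-6 + t)*(1/(2*t)) = (-6 + t)/(2*t))
G = ⅐ (G = 1/7 = ⅐ ≈ 0.14286)
G*O(l) = ((-6 + ⅕)/(2*(⅕)))/7 = ((½)*5*(-29/5))/7 = (⅐)*(-29/2) = -29/14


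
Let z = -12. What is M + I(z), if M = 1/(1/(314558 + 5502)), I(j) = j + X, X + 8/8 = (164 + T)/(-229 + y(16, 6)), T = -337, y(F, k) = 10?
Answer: 70090466/219 ≈ 3.2005e+5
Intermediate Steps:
X = -46/219 (X = -1 + (164 - 337)/(-229 + 10) = -1 - 173/(-219) = -1 - 173*(-1/219) = -1 + 173/219 = -46/219 ≈ -0.21005)
I(j) = -46/219 + j (I(j) = j - 46/219 = -46/219 + j)
M = 320060 (M = 1/(1/320060) = 320060)
M + I(z) = 320060 + (-46/219 - 12) = 320060 - 2674/219 = 70090466/219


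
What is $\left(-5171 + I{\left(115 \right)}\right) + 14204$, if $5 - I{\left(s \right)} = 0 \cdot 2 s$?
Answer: $9038$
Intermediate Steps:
$I{\left(s \right)} = 5$ ($I{\left(s \right)} = 5 - 0 \cdot 2 s = 5 - 0 s = 5 - 0 = 5 + 0 = 5$)
$\left(-5171 + I{\left(115 \right)}\right) + 14204 = \left(-5171 + 5\right) + 14204 = -5166 + 14204 = 9038$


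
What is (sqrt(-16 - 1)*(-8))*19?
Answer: -152*I*sqrt(17) ≈ -626.71*I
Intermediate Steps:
(sqrt(-16 - 1)*(-8))*19 = (sqrt(-17)*(-8))*19 = ((I*sqrt(17))*(-8))*19 = -8*I*sqrt(17)*19 = -152*I*sqrt(17)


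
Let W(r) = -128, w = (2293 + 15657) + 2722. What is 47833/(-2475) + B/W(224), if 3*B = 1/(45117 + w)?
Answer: -402801311161/20841955200 ≈ -19.326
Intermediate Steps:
w = 20672 (w = 17950 + 2722 = 20672)
B = 1/197367 (B = 1/(3*(45117 + 20672)) = (⅓)/65789 = (⅓)*(1/65789) = 1/197367 ≈ 5.0667e-6)
47833/(-2475) + B/W(224) = 47833/(-2475) + (1/197367)/(-128) = 47833*(-1/2475) + (1/197367)*(-1/128) = -47833/2475 - 1/25262976 = -402801311161/20841955200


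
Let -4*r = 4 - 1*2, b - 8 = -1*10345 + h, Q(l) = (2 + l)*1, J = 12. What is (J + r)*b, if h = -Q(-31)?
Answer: -118542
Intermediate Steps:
Q(l) = 2 + l
h = 29 (h = -(2 - 31) = -1*(-29) = 29)
b = -10308 (b = 8 + (-1*10345 + 29) = 8 + (-10345 + 29) = 8 - 10316 = -10308)
r = -½ (r = -(4 - 1*2)/4 = -(4 - 2)/4 = -¼*2 = -½ ≈ -0.50000)
(J + r)*b = (12 - ½)*(-10308) = (23/2)*(-10308) = -118542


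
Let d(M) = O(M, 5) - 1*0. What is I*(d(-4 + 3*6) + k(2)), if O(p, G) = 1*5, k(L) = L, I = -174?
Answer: -1218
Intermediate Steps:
O(p, G) = 5
d(M) = 5 (d(M) = 5 - 1*0 = 5 + 0 = 5)
I*(d(-4 + 3*6) + k(2)) = -174*(5 + 2) = -174*7 = -1218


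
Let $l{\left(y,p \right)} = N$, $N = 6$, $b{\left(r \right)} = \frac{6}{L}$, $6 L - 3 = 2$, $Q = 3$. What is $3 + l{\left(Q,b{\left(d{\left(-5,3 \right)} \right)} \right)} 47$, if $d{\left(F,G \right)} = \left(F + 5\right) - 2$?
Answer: $285$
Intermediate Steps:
$L = \frac{5}{6}$ ($L = \frac{1}{2} + \frac{1}{6} \cdot 2 = \frac{1}{2} + \frac{1}{3} = \frac{5}{6} \approx 0.83333$)
$d{\left(F,G \right)} = 3 + F$ ($d{\left(F,G \right)} = \left(5 + F\right) - 2 = 3 + F$)
$b{\left(r \right)} = \frac{36}{5}$ ($b{\left(r \right)} = \frac{6}{\frac{5}{6}} = 6 \cdot \frac{6}{5} = \frac{36}{5}$)
$l{\left(y,p \right)} = 6$
$3 + l{\left(Q,b{\left(d{\left(-5,3 \right)} \right)} \right)} 47 = 3 + 6 \cdot 47 = 3 + 282 = 285$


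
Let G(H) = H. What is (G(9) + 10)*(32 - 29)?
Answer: 57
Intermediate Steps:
(G(9) + 10)*(32 - 29) = (9 + 10)*(32 - 29) = 19*3 = 57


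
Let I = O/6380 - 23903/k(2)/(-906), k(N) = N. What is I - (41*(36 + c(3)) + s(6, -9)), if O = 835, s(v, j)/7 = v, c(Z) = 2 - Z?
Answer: -211511662/144507 ≈ -1463.7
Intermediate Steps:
s(v, j) = 7*v
I = 1925177/144507 (I = 835/6380 - 23903/2/(-906) = 835*(1/6380) - 23903*½*(-1/906) = 167/1276 - 23903/2*(-1/906) = 167/1276 + 23903/1812 = 1925177/144507 ≈ 13.322)
I - (41*(36 + c(3)) + s(6, -9)) = 1925177/144507 - (41*(36 + (2 - 1*3)) + 7*6) = 1925177/144507 - (41*(36 + (2 - 3)) + 42) = 1925177/144507 - (41*(36 - 1) + 42) = 1925177/144507 - (41*35 + 42) = 1925177/144507 - (1435 + 42) = 1925177/144507 - 1*1477 = 1925177/144507 - 1477 = -211511662/144507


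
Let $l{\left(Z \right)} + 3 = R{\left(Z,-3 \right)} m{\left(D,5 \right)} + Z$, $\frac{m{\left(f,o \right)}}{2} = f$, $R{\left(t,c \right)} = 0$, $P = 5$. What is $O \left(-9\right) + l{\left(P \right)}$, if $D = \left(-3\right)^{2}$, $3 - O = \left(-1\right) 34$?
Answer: $-331$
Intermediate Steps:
$O = 37$ ($O = 3 - \left(-1\right) 34 = 3 - -34 = 3 + 34 = 37$)
$D = 9$
$m{\left(f,o \right)} = 2 f$
$l{\left(Z \right)} = -3 + Z$ ($l{\left(Z \right)} = -3 + \left(0 \cdot 2 \cdot 9 + Z\right) = -3 + \left(0 \cdot 18 + Z\right) = -3 + \left(0 + Z\right) = -3 + Z$)
$O \left(-9\right) + l{\left(P \right)} = 37 \left(-9\right) + \left(-3 + 5\right) = -333 + 2 = -331$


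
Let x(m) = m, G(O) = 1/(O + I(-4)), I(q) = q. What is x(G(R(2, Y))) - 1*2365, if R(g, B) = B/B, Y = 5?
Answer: -7096/3 ≈ -2365.3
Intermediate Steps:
R(g, B) = 1
G(O) = 1/(-4 + O) (G(O) = 1/(O - 4) = 1/(-4 + O))
x(G(R(2, Y))) - 1*2365 = 1/(-4 + 1) - 1*2365 = 1/(-3) - 2365 = -1/3 - 2365 = -7096/3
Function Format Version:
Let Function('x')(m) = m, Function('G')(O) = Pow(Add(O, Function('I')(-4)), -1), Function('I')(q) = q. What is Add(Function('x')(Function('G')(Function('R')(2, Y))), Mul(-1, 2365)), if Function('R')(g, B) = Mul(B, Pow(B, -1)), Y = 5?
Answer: Rational(-7096, 3) ≈ -2365.3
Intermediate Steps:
Function('R')(g, B) = 1
Function('G')(O) = Pow(Add(-4, O), -1) (Function('G')(O) = Pow(Add(O, -4), -1) = Pow(Add(-4, O), -1))
Add(Function('x')(Function('G')(Function('R')(2, Y))), Mul(-1, 2365)) = Add(Pow(Add(-4, 1), -1), Mul(-1, 2365)) = Add(Pow(-3, -1), -2365) = Add(Rational(-1, 3), -2365) = Rational(-7096, 3)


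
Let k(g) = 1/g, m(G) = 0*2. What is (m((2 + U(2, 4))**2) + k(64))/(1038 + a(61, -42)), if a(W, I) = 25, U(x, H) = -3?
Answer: 1/68032 ≈ 1.4699e-5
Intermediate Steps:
m(G) = 0
(m((2 + U(2, 4))**2) + k(64))/(1038 + a(61, -42)) = (0 + 1/64)/(1038 + 25) = (0 + 1/64)/1063 = (1/64)*(1/1063) = 1/68032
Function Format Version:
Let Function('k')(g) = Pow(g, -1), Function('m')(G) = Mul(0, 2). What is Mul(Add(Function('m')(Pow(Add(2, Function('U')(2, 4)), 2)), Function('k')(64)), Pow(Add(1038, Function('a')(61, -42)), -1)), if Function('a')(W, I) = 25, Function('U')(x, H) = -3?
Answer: Rational(1, 68032) ≈ 1.4699e-5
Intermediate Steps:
Function('m')(G) = 0
Mul(Add(Function('m')(Pow(Add(2, Function('U')(2, 4)), 2)), Function('k')(64)), Pow(Add(1038, Function('a')(61, -42)), -1)) = Mul(Add(0, Pow(64, -1)), Pow(Add(1038, 25), -1)) = Mul(Add(0, Rational(1, 64)), Pow(1063, -1)) = Mul(Rational(1, 64), Rational(1, 1063)) = Rational(1, 68032)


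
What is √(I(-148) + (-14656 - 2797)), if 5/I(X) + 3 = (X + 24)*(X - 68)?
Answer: 2*I*√3129418687857/26781 ≈ 132.11*I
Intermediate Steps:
I(X) = 5/(-3 + (-68 + X)*(24 + X)) (I(X) = 5/(-3 + (X + 24)*(X - 68)) = 5/(-3 + (24 + X)*(-68 + X)) = 5/(-3 + (-68 + X)*(24 + X)))
√(I(-148) + (-14656 - 2797)) = √(5/(-1635 + (-148)² - 44*(-148)) + (-14656 - 2797)) = √(5/(-1635 + 21904 + 6512) - 17453) = √(5/26781 - 17453) = √(-467408788/26781) = 2*I*√3129418687857/26781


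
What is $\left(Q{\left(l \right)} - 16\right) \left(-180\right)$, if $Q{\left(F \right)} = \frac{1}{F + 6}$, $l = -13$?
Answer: $\frac{20340}{7} \approx 2905.7$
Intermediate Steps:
$Q{\left(F \right)} = \frac{1}{6 + F}$
$\left(Q{\left(l \right)} - 16\right) \left(-180\right) = \left(\frac{1}{6 - 13} - 16\right) \left(-180\right) = \left(\frac{1}{-7} - 16\right) \left(-180\right) = \left(- \frac{1}{7} - 16\right) \left(-180\right) = \left(- \frac{113}{7}\right) \left(-180\right) = \frac{20340}{7}$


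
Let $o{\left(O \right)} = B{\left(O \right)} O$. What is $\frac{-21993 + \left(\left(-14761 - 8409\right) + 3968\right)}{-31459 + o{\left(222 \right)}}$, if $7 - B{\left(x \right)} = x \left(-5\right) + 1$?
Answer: $- \frac{535}{2809} \approx -0.19046$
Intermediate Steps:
$B{\left(x \right)} = 6 + 5 x$ ($B{\left(x \right)} = 7 - \left(x \left(-5\right) + 1\right) = 7 - \left(- 5 x + 1\right) = 7 - \left(1 - 5 x\right) = 7 + \left(-1 + 5 x\right) = 6 + 5 x$)
$o{\left(O \right)} = O \left(6 + 5 O\right)$ ($o{\left(O \right)} = \left(6 + 5 O\right) O = O \left(6 + 5 O\right)$)
$\frac{-21993 + \left(\left(-14761 - 8409\right) + 3968\right)}{-31459 + o{\left(222 \right)}} = \frac{-21993 + \left(\left(-14761 - 8409\right) + 3968\right)}{-31459 + 222 \left(6 + 5 \cdot 222\right)} = \frac{-21993 + \left(-23170 + 3968\right)}{-31459 + 222 \left(6 + 1110\right)} = \frac{-21993 - 19202}{-31459 + 222 \cdot 1116} = - \frac{41195}{-31459 + 247752} = - \frac{41195}{216293} = \left(-41195\right) \frac{1}{216293} = - \frac{535}{2809}$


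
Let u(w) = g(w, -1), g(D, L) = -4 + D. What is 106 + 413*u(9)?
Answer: 2171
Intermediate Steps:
u(w) = -4 + w
106 + 413*u(9) = 106 + 413*(-4 + 9) = 106 + 413*5 = 106 + 2065 = 2171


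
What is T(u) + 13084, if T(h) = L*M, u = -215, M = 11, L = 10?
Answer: 13194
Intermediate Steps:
T(h) = 110 (T(h) = 10*11 = 110)
T(u) + 13084 = 110 + 13084 = 13194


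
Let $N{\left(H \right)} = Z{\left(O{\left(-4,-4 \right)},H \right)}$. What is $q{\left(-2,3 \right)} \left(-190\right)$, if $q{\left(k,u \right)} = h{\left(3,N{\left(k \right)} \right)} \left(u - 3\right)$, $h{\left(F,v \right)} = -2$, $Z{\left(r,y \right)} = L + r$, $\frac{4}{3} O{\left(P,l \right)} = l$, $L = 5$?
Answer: $0$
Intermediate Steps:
$O{\left(P,l \right)} = \frac{3 l}{4}$
$Z{\left(r,y \right)} = 5 + r$
$N{\left(H \right)} = 2$ ($N{\left(H \right)} = 5 + \frac{3}{4} \left(-4\right) = 5 - 3 = 2$)
$q{\left(k,u \right)} = 6 - 2 u$ ($q{\left(k,u \right)} = - 2 \left(u - 3\right) = - 2 \left(-3 + u\right) = 6 - 2 u$)
$q{\left(-2,3 \right)} \left(-190\right) = \left(6 - 6\right) \left(-190\right) = 0 \left(-190\right) = 0$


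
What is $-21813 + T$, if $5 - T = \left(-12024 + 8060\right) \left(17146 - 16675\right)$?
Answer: $1845236$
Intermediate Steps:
$T = 1867049$ ($T = 5 - \left(-12024 + 8060\right) \left(17146 - 16675\right) = 5 - \left(-3964\right) 471 = 5 - -1867044 = 5 + 1867044 = 1867049$)
$-21813 + T = -21813 + 1867049 = 1845236$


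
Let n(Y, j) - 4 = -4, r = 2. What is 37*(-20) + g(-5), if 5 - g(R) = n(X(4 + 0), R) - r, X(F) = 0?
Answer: -733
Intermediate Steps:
n(Y, j) = 0 (n(Y, j) = 4 - 4 = 0)
g(R) = 7 (g(R) = 5 - (0 - 1*2) = 5 - (0 - 2) = 5 - 1*(-2) = 5 + 2 = 7)
37*(-20) + g(-5) = 37*(-20) + 7 = -740 + 7 = -733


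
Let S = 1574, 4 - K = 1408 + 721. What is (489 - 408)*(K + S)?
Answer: -44631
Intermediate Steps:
K = -2125 (K = 4 - (1408 + 721) = 4 - 1*2129 = 4 - 2129 = -2125)
(489 - 408)*(K + S) = (489 - 408)*(-2125 + 1574) = 81*(-551) = -44631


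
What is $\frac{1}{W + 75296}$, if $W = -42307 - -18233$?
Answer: $\frac{1}{51222} \approx 1.9523 \cdot 10^{-5}$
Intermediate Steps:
$W = -24074$ ($W = -42307 + 18233 = -24074$)
$\frac{1}{W + 75296} = \frac{1}{-24074 + 75296} = \frac{1}{51222}$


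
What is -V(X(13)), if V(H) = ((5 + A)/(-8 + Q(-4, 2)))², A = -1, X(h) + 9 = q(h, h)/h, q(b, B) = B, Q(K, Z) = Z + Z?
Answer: -1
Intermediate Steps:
Q(K, Z) = 2*Z
X(h) = -8 (X(h) = -9 + h/h = -9 + 1 = -8)
V(H) = 1 (V(H) = ((5 - 1)/(-8 + 2*2))² = (4/(-8 + 4))² = (4/(-4))² = (4*(-¼))² = (-1)² = 1)
-V(X(13)) = -1*1 = -1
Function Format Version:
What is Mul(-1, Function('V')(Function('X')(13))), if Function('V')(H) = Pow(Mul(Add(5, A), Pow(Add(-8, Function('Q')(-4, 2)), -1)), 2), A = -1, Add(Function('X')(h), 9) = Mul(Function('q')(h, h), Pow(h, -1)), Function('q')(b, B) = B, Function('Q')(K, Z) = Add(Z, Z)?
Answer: -1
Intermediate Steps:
Function('Q')(K, Z) = Mul(2, Z)
Function('X')(h) = -8 (Function('X')(h) = Add(-9, Mul(h, Pow(h, -1))) = Add(-9, 1) = -8)
Function('V')(H) = 1 (Function('V')(H) = Pow(Mul(Add(5, -1), Pow(Add(-8, Mul(2, 2)), -1)), 2) = Pow(Mul(4, Pow(Add(-8, 4), -1)), 2) = Pow(Mul(4, Pow(-4, -1)), 2) = Pow(Mul(4, Rational(-1, 4)), 2) = Pow(-1, 2) = 1)
Mul(-1, Function('V')(Function('X')(13))) = Mul(-1, 1) = -1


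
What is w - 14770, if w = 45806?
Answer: 31036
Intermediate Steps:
w - 14770 = 45806 - 14770 = 31036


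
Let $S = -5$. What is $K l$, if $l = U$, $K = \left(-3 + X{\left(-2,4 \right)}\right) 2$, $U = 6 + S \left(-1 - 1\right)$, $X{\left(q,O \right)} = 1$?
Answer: $-64$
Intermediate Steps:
$U = 16$ ($U = 6 - 5 \left(-1 - 1\right) = 6 - -10 = 6 + 10 = 16$)
$K = -4$ ($K = \left(-3 + 1\right) 2 = \left(-2\right) 2 = -4$)
$l = 16$
$K l = \left(-4\right) 16 = -64$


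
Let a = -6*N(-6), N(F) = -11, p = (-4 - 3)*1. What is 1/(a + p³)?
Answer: -1/277 ≈ -0.0036101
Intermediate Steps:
p = -7 (p = -7*1 = -7)
a = 66 (a = -6*(-11) = 66)
1/(a + p³) = 1/(66 + (-7)³) = 1/(66 - 343) = 1/(-277) = -1/277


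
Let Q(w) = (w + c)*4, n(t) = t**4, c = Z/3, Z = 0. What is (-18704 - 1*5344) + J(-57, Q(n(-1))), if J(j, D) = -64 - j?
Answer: -24055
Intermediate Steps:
c = 0 (c = 0/3 = 0*(1/3) = 0)
Q(w) = 4*w (Q(w) = (w + 0)*4 = w*4 = 4*w)
(-18704 - 1*5344) + J(-57, Q(n(-1))) = (-18704 - 1*5344) + (-64 - 1*(-57)) = (-18704 - 5344) + (-64 + 57) = -24048 - 7 = -24055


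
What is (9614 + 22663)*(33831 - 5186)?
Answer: 924574665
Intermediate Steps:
(9614 + 22663)*(33831 - 5186) = 32277*28645 = 924574665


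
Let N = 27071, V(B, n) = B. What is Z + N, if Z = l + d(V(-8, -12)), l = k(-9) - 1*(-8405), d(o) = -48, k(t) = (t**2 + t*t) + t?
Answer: 35581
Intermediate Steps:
k(t) = t + 2*t**2 (k(t) = (t**2 + t**2) + t = 2*t**2 + t = t + 2*t**2)
l = 8558 (l = -9*(1 + 2*(-9)) - 1*(-8405) = -9*(1 - 18) + 8405 = -9*(-17) + 8405 = 153 + 8405 = 8558)
Z = 8510 (Z = 8558 - 48 = 8510)
Z + N = 8510 + 27071 = 35581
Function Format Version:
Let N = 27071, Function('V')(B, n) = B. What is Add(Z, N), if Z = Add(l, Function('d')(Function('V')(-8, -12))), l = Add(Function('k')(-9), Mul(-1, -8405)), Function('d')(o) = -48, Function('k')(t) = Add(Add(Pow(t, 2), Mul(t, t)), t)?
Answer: 35581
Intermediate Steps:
Function('k')(t) = Add(t, Mul(2, Pow(t, 2))) (Function('k')(t) = Add(Add(Pow(t, 2), Pow(t, 2)), t) = Add(Mul(2, Pow(t, 2)), t) = Add(t, Mul(2, Pow(t, 2))))
l = 8558 (l = Add(Mul(-9, Add(1, Mul(2, -9))), Mul(-1, -8405)) = Add(Mul(-9, Add(1, -18)), 8405) = Add(Mul(-9, -17), 8405) = Add(153, 8405) = 8558)
Z = 8510 (Z = Add(8558, -48) = 8510)
Add(Z, N) = Add(8510, 27071) = 35581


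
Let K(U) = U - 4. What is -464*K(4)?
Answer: 0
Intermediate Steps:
K(U) = -4 + U
-464*K(4) = -464*(-4 + 4) = -464*0 = 0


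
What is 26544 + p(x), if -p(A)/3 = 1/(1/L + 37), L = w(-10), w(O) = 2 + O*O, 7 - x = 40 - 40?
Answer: 100203294/3775 ≈ 26544.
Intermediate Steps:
x = 7 (x = 7 - (40 - 40) = 7 - 1*0 = 7 + 0 = 7)
w(O) = 2 + O²
L = 102 (L = 2 + (-10)² = 2 + 100 = 102)
p(A) = -306/3775 (p(A) = -3/(1/102 + 37) = -3/3775/102 = -3*102/3775 = -306/3775)
26544 + p(x) = 26544 - 306/3775 = 100203294/3775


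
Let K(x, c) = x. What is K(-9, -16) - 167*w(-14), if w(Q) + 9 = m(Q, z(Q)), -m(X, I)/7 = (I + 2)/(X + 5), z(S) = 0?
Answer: 11108/9 ≈ 1234.2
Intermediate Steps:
m(X, I) = -7*(2 + I)/(5 + X) (m(X, I) = -7*(I + 2)/(X + 5) = -7*(2 + I)/(5 + X))
w(Q) = -9 - 14/(5 + Q) (w(Q) = -9 + 7*(-2 - 1*0)/(5 + Q) = -9 + 7*(-2 + 0)/(5 + Q) = -9 + 7*(-2)/(5 + Q) = -9 - 14/(5 + Q))
K(-9, -16) - 167*w(-14) = -9 - 167*(-59 - 9*(-14))/(5 - 14) = -9 - 167*(-59 + 126)/(-9) = -9 - (-167)*67/9 = -9 - 167*(-67/9) = -9 + 11189/9 = 11108/9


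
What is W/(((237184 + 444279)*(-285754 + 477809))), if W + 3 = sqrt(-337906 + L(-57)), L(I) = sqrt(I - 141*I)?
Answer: -3/130878376465 + I*sqrt(337906 - 2*sqrt(1995))/130878376465 ≈ -2.2922e-11 + 4.4409e-9*I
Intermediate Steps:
L(I) = 2*sqrt(35)*sqrt(-I) (L(I) = sqrt(-140*I) = 2*sqrt(35)*sqrt(-I))
W = -3 + sqrt(-337906 + 2*sqrt(1995)) (W = -3 + sqrt(-337906 + 2*sqrt(35)*sqrt(-1*(-57))) = -3 + sqrt(-337906 + 2*sqrt(35)*sqrt(57)) = -3 + sqrt(-337906 + 2*sqrt(1995)) ≈ -3.0 + 581.22*I)
W/(((237184 + 444279)*(-285754 + 477809))) = (-3 + I*sqrt(337906 - 2*sqrt(1995)))/(((237184 + 444279)*(-285754 + 477809))) = (-3 + I*sqrt(337906 - 2*sqrt(1995)))/((681463*192055)) = (-3 + I*sqrt(337906 - 2*sqrt(1995)))/130878376465 = (-3 + I*sqrt(337906 - 2*sqrt(1995)))*(1/130878376465) = -3/130878376465 + I*sqrt(337906 - 2*sqrt(1995))/130878376465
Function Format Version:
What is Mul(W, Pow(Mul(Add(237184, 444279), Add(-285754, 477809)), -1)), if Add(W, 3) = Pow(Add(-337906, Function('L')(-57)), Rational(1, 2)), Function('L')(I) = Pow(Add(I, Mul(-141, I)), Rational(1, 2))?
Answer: Add(Rational(-3, 130878376465), Mul(Rational(1, 130878376465), I, Pow(Add(337906, Mul(-2, Pow(1995, Rational(1, 2)))), Rational(1, 2)))) ≈ Add(-2.2922e-11, Mul(4.4409e-9, I))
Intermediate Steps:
Function('L')(I) = Mul(2, Pow(35, Rational(1, 2)), Pow(Mul(-1, I), Rational(1, 2))) (Function('L')(I) = Pow(Mul(-140, I), Rational(1, 2)) = Mul(2, Pow(35, Rational(1, 2)), Pow(Mul(-1, I), Rational(1, 2))))
W = Add(-3, Pow(Add(-337906, Mul(2, Pow(1995, Rational(1, 2)))), Rational(1, 2))) (W = Add(-3, Pow(Add(-337906, Mul(2, Pow(35, Rational(1, 2)), Pow(Mul(-1, -57), Rational(1, 2)))), Rational(1, 2))) = Add(-3, Pow(Add(-337906, Mul(2, Pow(35, Rational(1, 2)), Pow(57, Rational(1, 2)))), Rational(1, 2))) = Add(-3, Pow(Add(-337906, Mul(2, Pow(1995, Rational(1, 2)))), Rational(1, 2))) ≈ Add(-3.0000, Mul(581.22, I)))
Mul(W, Pow(Mul(Add(237184, 444279), Add(-285754, 477809)), -1)) = Mul(Add(-3, Mul(I, Pow(Add(337906, Mul(-2, Pow(1995, Rational(1, 2)))), Rational(1, 2)))), Pow(Mul(Add(237184, 444279), Add(-285754, 477809)), -1)) = Mul(Add(-3, Mul(I, Pow(Add(337906, Mul(-2, Pow(1995, Rational(1, 2)))), Rational(1, 2)))), Pow(Mul(681463, 192055), -1)) = Mul(Add(-3, Mul(I, Pow(Add(337906, Mul(-2, Pow(1995, Rational(1, 2)))), Rational(1, 2)))), Pow(130878376465, -1)) = Mul(Add(-3, Mul(I, Pow(Add(337906, Mul(-2, Pow(1995, Rational(1, 2)))), Rational(1, 2)))), Rational(1, 130878376465)) = Add(Rational(-3, 130878376465), Mul(Rational(1, 130878376465), I, Pow(Add(337906, Mul(-2, Pow(1995, Rational(1, 2)))), Rational(1, 2))))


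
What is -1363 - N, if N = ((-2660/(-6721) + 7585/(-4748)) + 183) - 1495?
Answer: -1589127603/31911308 ≈ -49.798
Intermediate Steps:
N = -41905985201/31911308 (N = ((-2660*(-1/6721) + 7585*(-1/4748)) + 183) - 1495 = ((2660/6721 - 7585/4748) + 183) - 1495 = (-38349105/31911308 + 183) - 1495 = 5801420259/31911308 - 1495 = -41905985201/31911308 ≈ -1313.2)
-1363 - N = -1363 - 1*(-41905985201/31911308) = -1363 + 41905985201/31911308 = -1589127603/31911308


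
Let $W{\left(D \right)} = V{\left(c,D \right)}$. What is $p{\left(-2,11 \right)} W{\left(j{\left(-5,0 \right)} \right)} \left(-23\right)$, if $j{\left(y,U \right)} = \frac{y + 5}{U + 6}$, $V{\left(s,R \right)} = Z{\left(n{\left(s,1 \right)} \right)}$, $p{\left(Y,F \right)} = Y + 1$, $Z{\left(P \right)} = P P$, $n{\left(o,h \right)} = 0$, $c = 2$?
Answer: $0$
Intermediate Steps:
$Z{\left(P \right)} = P^{2}$
$p{\left(Y,F \right)} = 1 + Y$
$V{\left(s,R \right)} = 0$ ($V{\left(s,R \right)} = 0^{2} = 0$)
$j{\left(y,U \right)} = \frac{5 + y}{6 + U}$
$W{\left(D \right)} = 0$
$p{\left(-2,11 \right)} W{\left(j{\left(-5,0 \right)} \right)} \left(-23\right) = \left(1 - 2\right) 0 \left(-23\right) = \left(-1\right) 0 \left(-23\right) = 0 \left(-23\right) = 0$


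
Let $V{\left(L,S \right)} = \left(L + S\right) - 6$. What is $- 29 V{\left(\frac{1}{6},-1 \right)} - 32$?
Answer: $\frac{997}{6} \approx 166.17$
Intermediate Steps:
$V{\left(L,S \right)} = -6 + L + S$
$- 29 V{\left(\frac{1}{6},-1 \right)} - 32 = - 29 \left(-6 + \frac{1}{6} - 1\right) - 32 = \left(-29\right) \left(- \frac{41}{6}\right) - 32 = \frac{1189}{6} - 32 = \frac{997}{6}$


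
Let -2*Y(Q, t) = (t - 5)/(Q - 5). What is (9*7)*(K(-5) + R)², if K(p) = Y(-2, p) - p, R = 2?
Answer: 17424/7 ≈ 2489.1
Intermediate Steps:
Y(Q, t) = -(-5 + t)/(2*(-5 + Q)) (Y(Q, t) = -(t - 5)/(2*(Q - 5)) = -(-5 + t)/(2*(-5 + Q)))
K(p) = -5/14 - 13*p/14 (K(p) = (5 - p)/(2*(-5 - 2)) - p = (½)*(5 - p)/(-7) - p = (½)*(-⅐)*(5 - p) - p = (-5/14 + p/14) - p = -5/14 - 13*p/14)
(9*7)*(K(-5) + R)² = (9*7)*((-5/14 - 13/14*(-5)) + 2)² = 63*((-5/14 + 65/14) + 2)² = 63*(30/7 + 2)² = 63*(44/7)² = 63*(1936/49) = 17424/7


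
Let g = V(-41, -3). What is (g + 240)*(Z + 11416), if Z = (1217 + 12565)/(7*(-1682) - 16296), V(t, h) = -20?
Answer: 7049533436/2807 ≈ 2.5114e+6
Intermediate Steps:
g = -20
Z = -6891/14035 (Z = 13782/(-11774 - 16296) = 13782/(-28070) = 13782*(-1/28070) = -6891/14035 ≈ -0.49099)
(g + 240)*(Z + 11416) = (-20 + 240)*(-6891/14035 + 11416) = 220*(160216669/14035) = 7049533436/2807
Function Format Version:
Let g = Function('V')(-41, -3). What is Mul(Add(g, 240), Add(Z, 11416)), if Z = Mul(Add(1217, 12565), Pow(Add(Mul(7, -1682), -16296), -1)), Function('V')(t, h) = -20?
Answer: Rational(7049533436, 2807) ≈ 2.5114e+6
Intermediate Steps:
g = -20
Z = Rational(-6891, 14035) (Z = Mul(13782, Pow(Add(-11774, -16296), -1)) = Mul(13782, Pow(-28070, -1)) = Mul(13782, Rational(-1, 28070)) = Rational(-6891, 14035) ≈ -0.49099)
Mul(Add(g, 240), Add(Z, 11416)) = Mul(Add(-20, 240), Add(Rational(-6891, 14035), 11416)) = Mul(220, Rational(160216669, 14035)) = Rational(7049533436, 2807)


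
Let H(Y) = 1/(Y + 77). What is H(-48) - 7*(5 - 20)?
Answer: 3046/29 ≈ 105.03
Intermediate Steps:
H(Y) = 1/(77 + Y)
H(-48) - 7*(5 - 20) = 1/(77 - 48) - 7*(5 - 20) = 1/29 - 7*(-15) = 1/29 + 105 = 3046/29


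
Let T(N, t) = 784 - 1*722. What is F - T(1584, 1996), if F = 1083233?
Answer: 1083171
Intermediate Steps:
T(N, t) = 62 (T(N, t) = 784 - 722 = 62)
F - T(1584, 1996) = 1083233 - 1*62 = 1083233 - 62 = 1083171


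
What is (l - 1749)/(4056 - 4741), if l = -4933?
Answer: 6682/685 ≈ 9.7547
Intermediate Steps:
(l - 1749)/(4056 - 4741) = (-4933 - 1749)/(4056 - 4741) = -6682/(-685) = -6682*(-1/685) = 6682/685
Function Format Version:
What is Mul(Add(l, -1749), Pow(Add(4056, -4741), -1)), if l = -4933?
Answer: Rational(6682, 685) ≈ 9.7547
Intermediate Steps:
Mul(Add(l, -1749), Pow(Add(4056, -4741), -1)) = Mul(Add(-4933, -1749), Pow(Add(4056, -4741), -1)) = Mul(-6682, Pow(-685, -1)) = Mul(-6682, Rational(-1, 685)) = Rational(6682, 685)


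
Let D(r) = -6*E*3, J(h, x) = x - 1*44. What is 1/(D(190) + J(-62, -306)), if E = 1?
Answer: -1/368 ≈ -0.0027174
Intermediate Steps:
J(h, x) = -44 + x (J(h, x) = x - 44 = -44 + x)
D(r) = -18 (D(r) = -6*1*3 = -6*3 = -18)
1/(D(190) + J(-62, -306)) = 1/(-18 + (-44 - 306)) = 1/(-18 - 350) = 1/(-368) = -1/368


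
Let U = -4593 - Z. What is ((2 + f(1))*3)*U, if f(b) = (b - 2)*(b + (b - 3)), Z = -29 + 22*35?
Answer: -48006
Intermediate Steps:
Z = 741 (Z = -29 + 770 = 741)
f(b) = (-3 + 2*b)*(-2 + b) (f(b) = (-2 + b)*(b + (-3 + b)) = (-2 + b)*(-3 + 2*b) = (-3 + 2*b)*(-2 + b))
U = -5334 (U = -4593 - 1*741 = -4593 - 741 = -5334)
((2 + f(1))*3)*U = ((2 + (6 - 7*1 + 2*1²))*3)*(-5334) = ((2 + (6 - 7 + 2*1))*3)*(-5334) = ((2 + (6 - 7 + 2))*3)*(-5334) = ((2 + 1)*3)*(-5334) = (3*3)*(-5334) = 9*(-5334) = -48006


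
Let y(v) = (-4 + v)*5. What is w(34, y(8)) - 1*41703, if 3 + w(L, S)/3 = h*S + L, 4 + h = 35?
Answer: -39750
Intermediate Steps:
y(v) = -20 + 5*v
h = 31 (h = -4 + 35 = 31)
w(L, S) = -9 + 3*L + 93*S (w(L, S) = -9 + 3*(31*S + L) = -9 + 3*(L + 31*S) = -9 + (3*L + 93*S) = -9 + 3*L + 93*S)
w(34, y(8)) - 1*41703 = (-9 + 3*34 + 93*(-20 + 5*8)) - 1*41703 = (-9 + 102 + 93*(-20 + 40)) - 41703 = (-9 + 102 + 93*20) - 41703 = (-9 + 102 + 1860) - 41703 = 1953 - 41703 = -39750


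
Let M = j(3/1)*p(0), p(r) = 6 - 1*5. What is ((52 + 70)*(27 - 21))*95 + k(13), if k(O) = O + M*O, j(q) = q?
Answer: 69592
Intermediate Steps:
p(r) = 1 (p(r) = 6 - 5 = 1)
M = 3 (M = (3/1)*1 = (3*1)*1 = 3*1 = 3)
k(O) = 4*O (k(O) = O + 3*O = 4*O)
((52 + 70)*(27 - 21))*95 + k(13) = ((52 + 70)*(27 - 21))*95 + 4*13 = (122*6)*95 + 52 = 732*95 + 52 = 69540 + 52 = 69592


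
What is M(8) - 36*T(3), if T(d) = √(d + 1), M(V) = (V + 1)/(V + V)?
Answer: -1143/16 ≈ -71.438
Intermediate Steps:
M(V) = (1 + V)/(2*V) (M(V) = (1 + V)/((2*V)) = (1 + V)*(1/(2*V)) = (1 + V)/(2*V))
T(d) = √(1 + d)
M(8) - 36*T(3) = (½)*(1 + 8)/8 - 36*√(1 + 3) = (½)*(⅛)*9 - 36*√4 = 9/16 - 36*2 = 9/16 - 72 = -1143/16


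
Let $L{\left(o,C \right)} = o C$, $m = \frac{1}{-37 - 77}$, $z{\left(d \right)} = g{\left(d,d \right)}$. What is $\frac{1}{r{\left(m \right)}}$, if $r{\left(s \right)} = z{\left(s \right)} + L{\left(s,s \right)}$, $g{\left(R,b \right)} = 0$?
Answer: $12996$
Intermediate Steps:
$z{\left(d \right)} = 0$
$m = - \frac{1}{114}$ ($m = \frac{1}{-114} = - \frac{1}{114} \approx -0.0087719$)
$L{\left(o,C \right)} = C o$
$r{\left(s \right)} = s^{2}$ ($r{\left(s \right)} = 0 + s s = 0 + s^{2} = s^{2}$)
$\frac{1}{r{\left(m \right)}} = \frac{1}{\left(- \frac{1}{114}\right)^{2}} = \frac{1}{\frac{1}{12996}} = 12996$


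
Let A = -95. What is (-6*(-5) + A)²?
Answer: 4225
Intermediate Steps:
(-6*(-5) + A)² = (-6*(-5) - 95)² = (30 - 95)² = (-65)² = 4225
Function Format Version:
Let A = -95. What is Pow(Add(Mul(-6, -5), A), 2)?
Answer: 4225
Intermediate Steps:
Pow(Add(Mul(-6, -5), A), 2) = Pow(Add(Mul(-6, -5), -95), 2) = Pow(Add(30, -95), 2) = Pow(-65, 2) = 4225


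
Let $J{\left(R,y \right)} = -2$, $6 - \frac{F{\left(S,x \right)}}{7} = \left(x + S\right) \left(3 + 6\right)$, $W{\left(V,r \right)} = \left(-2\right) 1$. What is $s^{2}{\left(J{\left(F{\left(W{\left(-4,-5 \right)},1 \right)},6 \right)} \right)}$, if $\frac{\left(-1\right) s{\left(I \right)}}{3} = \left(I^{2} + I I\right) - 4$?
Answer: $144$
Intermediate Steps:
$W{\left(V,r \right)} = -2$
$F{\left(S,x \right)} = 42 - 63 S - 63 x$ ($F{\left(S,x \right)} = 42 - 7 \left(x + S\right) \left(3 + 6\right) = 42 - 7 \left(S + x\right) 9 = 42 - 7 \left(9 S + 9 x\right) = 42 - \left(63 S + 63 x\right) = 42 - 63 S - 63 x$)
$s{\left(I \right)} = 12 - 6 I^{2}$ ($s{\left(I \right)} = - 3 \left(\left(I^{2} + I I\right) - 4\right) = - 3 \left(\left(I^{2} + I^{2}\right) - 4\right) = - 3 \left(2 I^{2} - 4\right) = - 3 \left(-4 + 2 I^{2}\right) = 12 - 6 I^{2}$)
$s^{2}{\left(J{\left(F{\left(W{\left(-4,-5 \right)},1 \right)},6 \right)} \right)} = \left(12 - 6 \left(-2\right)^{2}\right)^{2} = \left(12 - 24\right)^{2} = \left(-12\right)^{2} = 144$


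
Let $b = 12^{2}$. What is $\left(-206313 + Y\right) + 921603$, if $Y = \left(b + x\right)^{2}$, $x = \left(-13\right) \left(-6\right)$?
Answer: $764574$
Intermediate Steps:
$x = 78$
$b = 144$
$Y = 49284$ ($Y = \left(144 + 78\right)^{2} = 222^{2} = 49284$)
$\left(-206313 + Y\right) + 921603 = \left(-206313 + 49284\right) + 921603 = -157029 + 921603 = 764574$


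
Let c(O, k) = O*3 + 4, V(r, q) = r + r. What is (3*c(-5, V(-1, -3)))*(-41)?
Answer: 1353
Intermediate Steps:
V(r, q) = 2*r
c(O, k) = 4 + 3*O (c(O, k) = 3*O + 4 = 4 + 3*O)
(3*c(-5, V(-1, -3)))*(-41) = (3*(4 + 3*(-5)))*(-41) = (3*(4 - 15))*(-41) = (3*(-11))*(-41) = -33*(-41) = 1353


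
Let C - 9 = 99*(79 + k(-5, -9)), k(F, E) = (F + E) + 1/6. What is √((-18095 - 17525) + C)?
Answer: I*√116638/2 ≈ 170.76*I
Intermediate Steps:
k(F, E) = ⅙ + E + F (k(F, E) = (E + F) + ⅙ = ⅙ + E + F)
C = 12921/2 (C = 9 + 99*(79 + (⅙ - 9 - 5)) = 9 + 99*(79 - 83/6) = 9 + 99*(391/6) = 9 + 12903/2 = 12921/2 ≈ 6460.5)
√((-18095 - 17525) + C) = √((-18095 - 17525) + 12921/2) = √(-35620 + 12921/2) = √(-58319/2) = I*√116638/2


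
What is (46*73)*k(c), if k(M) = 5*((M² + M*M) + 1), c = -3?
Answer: 319010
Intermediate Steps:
k(M) = 5 + 10*M² (k(M) = 5*((M² + M²) + 1) = 5*(2*M² + 1) = 5*(1 + 2*M²) = 5 + 10*M²)
(46*73)*k(c) = (46*73)*(5 + 10*(-3)²) = 3358*(5 + 10*9) = 3358*(5 + 90) = 3358*95 = 319010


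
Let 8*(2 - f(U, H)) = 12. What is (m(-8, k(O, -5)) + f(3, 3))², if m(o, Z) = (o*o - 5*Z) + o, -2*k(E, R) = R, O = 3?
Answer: 1936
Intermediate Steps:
k(E, R) = -R/2
f(U, H) = ½ (f(U, H) = 2 - ⅛*12 = 2 - 3/2 = ½)
m(o, Z) = o + o² - 5*Z (m(o, Z) = (o² - 5*Z) + o = o + o² - 5*Z)
(m(-8, k(O, -5)) + f(3, 3))² = ((-8 + (-8)² - (-5)*(-5)/2) + ½)² = ((-8 + 64 - 5*5/2) + ½)² = ((-8 + 64 - 25/2) + ½)² = (87/2 + ½)² = 44² = 1936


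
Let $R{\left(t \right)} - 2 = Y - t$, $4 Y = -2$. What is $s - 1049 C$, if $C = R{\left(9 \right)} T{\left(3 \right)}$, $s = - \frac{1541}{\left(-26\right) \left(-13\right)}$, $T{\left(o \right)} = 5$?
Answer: $\frac{6647267}{169} \approx 39333.0$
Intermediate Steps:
$Y = - \frac{1}{2}$ ($Y = \frac{1}{4} \left(-2\right) = - \frac{1}{2} \approx -0.5$)
$R{\left(t \right)} = \frac{3}{2} - t$ ($R{\left(t \right)} = 2 - \left(\frac{1}{2} + t\right) = \frac{3}{2} - t$)
$s = - \frac{1541}{338} \approx -4.5592$
$C = - \frac{75}{2}$ ($C = \left(\frac{3}{2} - 9\right) 5 = \left(- \frac{15}{2}\right) 5 = - \frac{75}{2} \approx -37.5$)
$s - 1049 C = - \frac{1541}{338} - - \frac{78675}{2} = - \frac{1541}{338} + \frac{78675}{2} = \frac{6647267}{169}$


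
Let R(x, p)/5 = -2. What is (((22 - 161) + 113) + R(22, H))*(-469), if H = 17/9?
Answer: 16884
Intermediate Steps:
H = 17/9 (H = 17*(⅑) = 17/9 ≈ 1.8889)
R(x, p) = -10 (R(x, p) = 5*(-2) = -10)
(((22 - 161) + 113) + R(22, H))*(-469) = (((22 - 161) + 113) - 10)*(-469) = ((-139 + 113) - 10)*(-469) = (-26 - 10)*(-469) = -36*(-469) = 16884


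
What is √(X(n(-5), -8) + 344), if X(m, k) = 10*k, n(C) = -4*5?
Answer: 2*√66 ≈ 16.248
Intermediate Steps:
n(C) = -20
√(X(n(-5), -8) + 344) = √(10*(-8) + 344) = √(-80 + 344) = √264 = 2*√66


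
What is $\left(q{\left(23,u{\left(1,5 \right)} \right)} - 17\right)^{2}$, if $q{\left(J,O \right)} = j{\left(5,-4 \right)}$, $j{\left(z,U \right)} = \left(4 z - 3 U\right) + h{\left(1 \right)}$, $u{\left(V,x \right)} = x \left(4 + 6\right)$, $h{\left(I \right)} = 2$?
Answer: $289$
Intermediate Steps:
$u{\left(V,x \right)} = 10 x$ ($u{\left(V,x \right)} = x 10 = 10 x$)
$j{\left(z,U \right)} = 2 - 3 U + 4 z$ ($j{\left(z,U \right)} = \left(4 z - 3 U\right) + 2 = \left(- 3 U + 4 z\right) + 2 = 2 - 3 U + 4 z$)
$q{\left(J,O \right)} = 34$ ($q{\left(J,O \right)} = 2 - -12 + 4 \cdot 5 = 2 + 12 + 20 = 34$)
$\left(q{\left(23,u{\left(1,5 \right)} \right)} - 17\right)^{2} = \left(34 - 17\right)^{2} = 17^{2} = 289$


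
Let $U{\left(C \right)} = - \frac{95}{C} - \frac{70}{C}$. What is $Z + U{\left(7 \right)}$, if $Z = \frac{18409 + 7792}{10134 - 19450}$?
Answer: $- \frac{1720547}{65212} \approx -26.384$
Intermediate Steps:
$Z = - \frac{26201}{9316}$ ($Z = \frac{26201}{-9316} = 26201 \left(- \frac{1}{9316}\right) = - \frac{26201}{9316} \approx -2.8125$)
$U{\left(C \right)} = - \frac{165}{C}$
$Z + U{\left(7 \right)} = - \frac{26201}{9316} - \frac{165}{7} = - \frac{1720547}{65212}$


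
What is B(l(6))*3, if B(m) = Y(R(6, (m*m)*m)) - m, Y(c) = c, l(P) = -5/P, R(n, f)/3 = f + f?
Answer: -95/12 ≈ -7.9167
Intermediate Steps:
R(n, f) = 6*f (R(n, f) = 3*(f + f) = 3*(2*f) = 6*f)
B(m) = -m + 6*m**3 (B(m) = 6*((m*m)*m) - m = 6*(m**2*m) - m = 6*m**3 - m = -m + 6*m**3)
B(l(6))*3 = (-(-5)/6 + 6*(-5/6)**3)*3 = (-(-5)/6 + 6*(-5*1/6)**3)*3 = (-1*(-5/6) + 6*(-5/6)**3)*3 = (5/6 + 6*(-125/216))*3 = (5/6 - 125/36)*3 = -95/36*3 = -95/12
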